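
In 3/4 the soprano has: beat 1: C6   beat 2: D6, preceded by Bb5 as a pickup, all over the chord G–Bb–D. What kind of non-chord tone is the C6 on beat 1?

Passing tone.

The harmony at that moment is G minor triad (G, Bb, D); C6 is not a chord tone.
It is approached by step up from Bb5 and left by step up to D6.
Step in, step out in the same direction — a passing tone.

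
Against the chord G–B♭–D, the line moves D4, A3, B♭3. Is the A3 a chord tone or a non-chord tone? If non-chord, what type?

The harmony at that moment is G minor triad (G, B♭, D); A3 is not a chord tone.
It is approached by leap down from D4 and left by step up to B♭3.
Leap in, step out — an appoggiatura.

Non-chord tone — an appoggiatura.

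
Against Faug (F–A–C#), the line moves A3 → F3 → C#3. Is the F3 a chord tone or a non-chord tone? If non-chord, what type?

F augmented triad contains F, A, C#; F is the root, so it is a chord tone.

Chord tone (the root of F augmented triad).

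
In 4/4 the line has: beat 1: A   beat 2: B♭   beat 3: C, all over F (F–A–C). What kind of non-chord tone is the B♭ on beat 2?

Passing tone.

The harmony at that moment is F major triad (F, A, C); B♭ is not a chord tone.
It is approached by step up from A and left by step up to C.
Step in, step out in the same direction — a passing tone.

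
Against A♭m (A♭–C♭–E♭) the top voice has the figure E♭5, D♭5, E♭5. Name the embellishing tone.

D♭5 is a neighbor tone.

The harmony at that moment is A♭ minor triad (A♭, C♭, E♭); D♭5 is not a chord tone.
It is approached by step down from E♭5 and left by step up to E♭5.
Step away and step back to the same note — a neighbor tone (lower neighbor).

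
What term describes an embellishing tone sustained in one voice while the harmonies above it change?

Pedal tone.

Approach: none. Departure: none — a single pitch is sustained while the chords change around it, passing through harmonies that do not contain it.
No melodic motion at all; the dissonance is created entirely by the moving harmonies against the stationary note — a pedal tone (pedal point).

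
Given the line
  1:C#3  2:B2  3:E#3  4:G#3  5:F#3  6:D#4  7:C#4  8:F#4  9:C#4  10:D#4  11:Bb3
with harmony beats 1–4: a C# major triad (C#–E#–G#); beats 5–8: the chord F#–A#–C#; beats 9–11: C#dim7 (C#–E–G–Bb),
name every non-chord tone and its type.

B2 (beat 2) — escape tone; D#4 (beat 6) — appoggiatura; D#4 (beat 10) — escape tone.

The harmony at that moment is C# major triad (C#, E#, G#); B2 is not a chord tone.
It is approached by step down from C#3 and left by leap up to E#3.
Step in, leap out — an escape tone.
The harmony at that moment is F# major triad (F#, A#, C#); D#4 is not a chord tone.
It is approached by leap up from F#3 and left by step down to C#4.
Leap in, step out — an appoggiatura.
The harmony at that moment is C# diminished seventh chord (C#, E, G, Bb); D#4 is not a chord tone.
It is approached by step up from C#4 and left by leap down to Bb3.
Step in, leap out — an escape tone.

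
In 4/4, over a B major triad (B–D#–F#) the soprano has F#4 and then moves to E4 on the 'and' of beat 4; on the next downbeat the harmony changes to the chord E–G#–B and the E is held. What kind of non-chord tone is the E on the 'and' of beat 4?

Anticipation.

The harmony at that moment is B major triad (B, D#, F#); E4 is not a chord tone.
It is approached by step down from F#4 and then sustained as the same pitch into the next harmony.
Arriving early and becoming a chord tone when the harmony changes — an anticipation.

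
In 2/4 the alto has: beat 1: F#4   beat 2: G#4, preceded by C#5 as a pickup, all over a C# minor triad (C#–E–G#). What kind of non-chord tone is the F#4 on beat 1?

Appoggiatura.

The harmony at that moment is C# minor triad (C#, E, G#); F#4 is not a chord tone.
It is approached by leap down from C#5 and left by step up to G#4.
Leap in, step out, metrically accented — an appoggiatura.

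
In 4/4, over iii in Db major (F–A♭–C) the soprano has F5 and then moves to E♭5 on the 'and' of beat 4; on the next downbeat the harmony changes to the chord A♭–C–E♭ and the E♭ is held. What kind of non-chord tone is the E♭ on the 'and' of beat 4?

The harmony at that moment is F minor triad (F, A♭, C); E♭5 is not a chord tone.
It is approached by step down from F5 and then sustained as the same pitch into the next harmony.
Arriving early and becoming a chord tone when the harmony changes — an anticipation.

Anticipation.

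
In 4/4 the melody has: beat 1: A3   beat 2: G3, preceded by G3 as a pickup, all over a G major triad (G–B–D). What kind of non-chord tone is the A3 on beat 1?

Upper neighbor tone.

The harmony at that moment is G major triad (G, B, D); A3 is not a chord tone.
It is approached by step up from G3 and left by step down to G3.
Step away and step back to the same note — a neighbor tone (upper neighbor).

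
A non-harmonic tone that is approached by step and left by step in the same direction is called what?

Passing tone.

Approach: by step. Departure: by step, continuing in the same direction.
Stepwise on both sides with no change of direction means the note fills in the space between two different chord tones — a passing tone. (Had it turned back to its starting note it would be a neighbor tone instead.)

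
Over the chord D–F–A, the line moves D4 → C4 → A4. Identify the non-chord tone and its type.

C4 is an escape tone.

The harmony at that moment is D minor triad (D, F, A); C4 is not a chord tone.
It is approached by step down from D4 and left by leap up to A4.
Step in, leap out — an escape tone.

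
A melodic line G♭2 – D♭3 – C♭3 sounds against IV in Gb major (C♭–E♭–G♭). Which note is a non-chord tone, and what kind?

The harmony at that moment is C♭ major triad (C♭, E♭, G♭); D♭3 is not a chord tone.
It is approached by leap up from G♭2 and left by step down to C♭3.
Leap in, step out — an appoggiatura.

D♭3 is an appoggiatura.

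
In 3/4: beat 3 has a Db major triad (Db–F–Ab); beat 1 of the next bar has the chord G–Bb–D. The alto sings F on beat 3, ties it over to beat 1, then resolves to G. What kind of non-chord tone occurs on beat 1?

Retardation.

The harmony at that moment is G minor triad (G, Bb, D); F is not a chord tone.
It is held over (the same pitch as the preceding F) and left by step up to G.
Held over from the previous chord and resolving up by step — a retardation.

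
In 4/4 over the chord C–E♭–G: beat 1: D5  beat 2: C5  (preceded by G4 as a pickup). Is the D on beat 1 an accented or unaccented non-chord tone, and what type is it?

Accented appoggiatura.

The harmony at that moment is C minor triad (C, E♭, G); D5 is not a chord tone.
It is approached by leap up from G4 and left by step down to C5.
Leap in, step out — an appoggiatura.
It falls on the downbeat, so it is accented.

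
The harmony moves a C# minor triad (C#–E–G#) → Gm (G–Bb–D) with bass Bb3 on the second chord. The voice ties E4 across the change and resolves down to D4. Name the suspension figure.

At the second chord the bass is Bb3. The suspended E4 lies a fourth above the bass; after resolving down by step to D4, the interval above the bass becomes a third.
Suspension figures are named by those two intervals: 4–3.

4–3 suspension.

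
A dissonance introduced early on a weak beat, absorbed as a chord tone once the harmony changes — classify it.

Approach: ahead of the chord change (typically by step), so it is dissonant against the current harmony. Departure: none — the same pitch is restated or held and is a chord tone of the new harmony.
Dissonant first, consonant once the harmony catches up: the note simply arrives early — an anticipation. (The reverse timing, consonant first and dissonant after the change, would be a suspension or retardation.)

Anticipation.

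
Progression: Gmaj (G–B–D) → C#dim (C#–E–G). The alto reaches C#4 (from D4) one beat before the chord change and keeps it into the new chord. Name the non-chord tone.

The harmony at that moment is G major triad (G, B, D); C#4 is not a chord tone.
It is approached by step down from D4 and then sustained as the same pitch into the next harmony.
Arriving early and becoming a chord tone when the harmony changes — an anticipation.

C#4 is an anticipation.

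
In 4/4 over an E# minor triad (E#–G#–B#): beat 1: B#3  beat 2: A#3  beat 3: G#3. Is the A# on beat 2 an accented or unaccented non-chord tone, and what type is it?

Unaccented passing tone.

The harmony at that moment is E# minor triad (E#, G#, B#); A#3 is not a chord tone.
It is approached by step down from B#3 and left by step down to G#3.
Step in, step out in the same direction — a passing tone.
It falls on a weak beat, so it is unaccented.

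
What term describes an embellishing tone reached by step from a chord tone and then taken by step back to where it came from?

Approach: by step. Departure: by step in the opposite direction, back to the starting pitch.
Stepwise on both sides but reversing to return to the same chord tone — a neighbor tone. (Had it continued onward in the same direction it would be a passing tone instead.)

Neighbor tone.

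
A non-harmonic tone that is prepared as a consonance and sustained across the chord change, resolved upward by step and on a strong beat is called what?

Retardation.

Approach: by preparation — the pitch is first a chord tone, then held (tied or repeated) while the harmony changes under it. Departure: up by step. Metric position: strong.
A prepared dissonance that resolves upward by step — a retardation. (The same figure resolving downward would be a suspension.)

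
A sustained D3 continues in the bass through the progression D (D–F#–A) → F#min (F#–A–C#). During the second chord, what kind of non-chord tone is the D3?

The harmony at that moment is F# minor triad (F#, A, C#); D3 is not a chord tone.
It is held over (the same pitch as the preceding D3) and then sustained as the same pitch into the next harmony.
Sustained through a change of harmony — a pedal tone.

Pedal tone (pedal point).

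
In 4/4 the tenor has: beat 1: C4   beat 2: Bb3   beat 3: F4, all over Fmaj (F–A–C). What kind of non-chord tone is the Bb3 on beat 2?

The harmony at that moment is F major triad (F, A, C); Bb3 is not a chord tone.
It is approached by step down from C4 and left by leap up to F4.
Step in, leap out, on a weak beat — an escape tone.

Escape tone.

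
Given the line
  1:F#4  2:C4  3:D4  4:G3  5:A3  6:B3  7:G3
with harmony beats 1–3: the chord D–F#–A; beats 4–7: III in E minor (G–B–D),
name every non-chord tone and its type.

The harmony at that moment is D major triad (D, F#, A); C4 is not a chord tone.
It is approached by leap down from F#4 and left by step up to D4.
Leap in, step out — an appoggiatura.
The harmony at that moment is G major triad (G, B, D); A3 is not a chord tone.
It is approached by step up from G3 and left by step up to B3.
Step in, step out in the same direction — a passing tone.

C4 (beat 2) — appoggiatura; A3 (beat 5) — passing tone.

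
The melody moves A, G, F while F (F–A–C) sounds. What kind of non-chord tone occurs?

G is a passing tone.

The harmony at that moment is F major triad (F, A, C); G is not a chord tone.
It is approached by step down from A and left by step down to F.
Step in, step out in the same direction — a passing tone.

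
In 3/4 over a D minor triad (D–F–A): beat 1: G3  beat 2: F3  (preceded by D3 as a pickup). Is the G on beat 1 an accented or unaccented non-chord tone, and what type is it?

The harmony at that moment is D minor triad (D, F, A); G3 is not a chord tone.
It is approached by leap up from D3 and left by step down to F3.
Leap in, step out — an appoggiatura.
It falls on the downbeat, so it is accented.

Accented appoggiatura.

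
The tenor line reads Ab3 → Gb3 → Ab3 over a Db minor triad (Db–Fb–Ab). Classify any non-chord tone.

Gb3 is a neighbor tone.

The harmony at that moment is Db minor triad (Db, Fb, Ab); Gb3 is not a chord tone.
It is approached by step down from Ab3 and left by step up to Ab3.
Step away and step back to the same note — a neighbor tone (lower neighbor).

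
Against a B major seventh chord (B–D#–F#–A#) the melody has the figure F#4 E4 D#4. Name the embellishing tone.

E4 is a passing tone.

The harmony at that moment is B major seventh chord (B, D#, F#, A#); E4 is not a chord tone.
It is approached by step down from F#4 and left by step down to D#4.
Step in, step out in the same direction — a passing tone.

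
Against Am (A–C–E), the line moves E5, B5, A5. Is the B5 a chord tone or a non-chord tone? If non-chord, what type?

The harmony at that moment is A minor triad (A, C, E); B5 is not a chord tone.
It is approached by leap up from E5 and left by step down to A5.
Leap in, step out — an appoggiatura.

Non-chord tone — an appoggiatura.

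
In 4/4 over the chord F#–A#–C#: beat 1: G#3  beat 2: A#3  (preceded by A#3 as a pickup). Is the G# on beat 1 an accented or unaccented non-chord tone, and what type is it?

The harmony at that moment is F# major triad (F#, A#, C#); G#3 is not a chord tone.
It is approached by step down from A#3 and left by step up to A#3.
Step away and step back to the same note — a neighbor tone (lower neighbor).
It falls on the downbeat, so it is accented.

Accented neighbor tone.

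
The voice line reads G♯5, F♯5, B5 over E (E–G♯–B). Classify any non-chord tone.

F♯5 is an escape tone.

The harmony at that moment is E major triad (E, G♯, B); F♯5 is not a chord tone.
It is approached by step down from G♯5 and left by leap up to B5.
Step in, leap out — an escape tone.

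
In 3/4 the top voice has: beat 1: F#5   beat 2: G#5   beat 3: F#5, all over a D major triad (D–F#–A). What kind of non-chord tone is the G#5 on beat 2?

Upper neighbor tone.

The harmony at that moment is D major triad (D, F#, A); G#5 is not a chord tone.
It is approached by step up from F#5 and left by step down to F#5.
Step away and step back to the same note — a neighbor tone (upper neighbor).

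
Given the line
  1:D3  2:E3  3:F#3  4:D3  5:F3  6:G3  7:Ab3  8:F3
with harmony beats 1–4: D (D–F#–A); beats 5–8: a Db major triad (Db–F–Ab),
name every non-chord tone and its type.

E3 (beat 2) — passing tone; G3 (beat 6) — passing tone.

The harmony at that moment is D major triad (D, F#, A); E3 is not a chord tone.
It is approached by step up from D3 and left by step up to F#3.
Step in, step out in the same direction — a passing tone.
The harmony at that moment is Db major triad (Db, F, Ab); G3 is not a chord tone.
It is approached by step up from F3 and left by step up to Ab3.
Step in, step out in the same direction — a passing tone.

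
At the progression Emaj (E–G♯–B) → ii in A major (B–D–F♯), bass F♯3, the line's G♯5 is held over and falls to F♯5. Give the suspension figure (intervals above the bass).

At the second chord the bass is F♯3. The suspended G♯5 lies a ninth above the bass; after resolving down by step to F♯5, the interval above the bass becomes an octave.
Suspension figures are named by those two intervals: 9–8.

9–8 suspension.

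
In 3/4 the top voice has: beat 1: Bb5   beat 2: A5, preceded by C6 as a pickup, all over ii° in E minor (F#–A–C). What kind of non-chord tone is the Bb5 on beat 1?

The harmony at that moment is F# diminished triad (F#, A, C); Bb5 is not a chord tone.
It is approached by step down from C6 and left by step down to A5.
Step in, step out in the same direction — a passing tone.

Passing tone.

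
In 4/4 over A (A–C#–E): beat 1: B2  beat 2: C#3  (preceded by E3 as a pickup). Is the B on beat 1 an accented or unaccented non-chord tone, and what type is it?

Accented appoggiatura.

The harmony at that moment is A major triad (A, C#, E); B2 is not a chord tone.
It is approached by leap down from E3 and left by step up to C#3.
Leap in, step out — an appoggiatura.
It falls on the downbeat, so it is accented.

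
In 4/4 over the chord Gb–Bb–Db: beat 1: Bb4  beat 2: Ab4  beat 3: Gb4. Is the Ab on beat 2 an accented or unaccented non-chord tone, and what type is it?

The harmony at that moment is Gb major triad (Gb, Bb, Db); Ab4 is not a chord tone.
It is approached by step down from Bb4 and left by step down to Gb4.
Step in, step out in the same direction — a passing tone.
It falls on a weak beat, so it is unaccented.

Unaccented passing tone.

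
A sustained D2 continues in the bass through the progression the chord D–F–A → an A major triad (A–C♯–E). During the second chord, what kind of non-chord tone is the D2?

Pedal tone (pedal point).

The harmony at that moment is A major triad (A, C♯, E); D2 is not a chord tone.
It is held over (the same pitch as the preceding D2) and then sustained as the same pitch into the next harmony.
Sustained through a change of harmony — a pedal tone.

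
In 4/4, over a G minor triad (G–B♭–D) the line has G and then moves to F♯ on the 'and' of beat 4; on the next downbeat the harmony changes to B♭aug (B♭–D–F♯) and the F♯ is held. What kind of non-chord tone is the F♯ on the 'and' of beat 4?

The harmony at that moment is G minor triad (G, B♭, D); F♯ is not a chord tone.
It is approached by step down from G and then sustained as the same pitch into the next harmony.
Arriving early and becoming a chord tone when the harmony changes — an anticipation.

Anticipation.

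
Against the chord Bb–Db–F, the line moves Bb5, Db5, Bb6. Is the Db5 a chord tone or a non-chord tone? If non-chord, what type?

Chord tone (the third of Bb minor triad).

Bb minor triad contains Bb, Db, F; Db is the third, so it is a chord tone.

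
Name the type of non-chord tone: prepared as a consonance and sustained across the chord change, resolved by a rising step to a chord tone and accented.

Retardation.

Approach: by preparation — the pitch is first a chord tone, then held (tied or repeated) while the harmony changes under it. Departure: up by step. Metric position: strong.
A prepared dissonance that resolves upward by step — a retardation. (The same figure resolving downward would be a suspension.)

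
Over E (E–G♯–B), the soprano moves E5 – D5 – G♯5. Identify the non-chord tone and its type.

D5 is an escape tone.

The harmony at that moment is E major triad (E, G♯, B); D5 is not a chord tone.
It is approached by step down from E5 and left by leap up to G♯5.
Step in, leap out — an escape tone.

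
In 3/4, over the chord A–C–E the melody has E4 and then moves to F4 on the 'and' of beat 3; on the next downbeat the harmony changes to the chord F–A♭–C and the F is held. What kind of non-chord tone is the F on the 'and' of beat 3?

Anticipation.

The harmony at that moment is A minor triad (A, C, E); F4 is not a chord tone.
It is approached by step up from E4 and then sustained as the same pitch into the next harmony.
Arriving early and becoming a chord tone when the harmony changes — an anticipation.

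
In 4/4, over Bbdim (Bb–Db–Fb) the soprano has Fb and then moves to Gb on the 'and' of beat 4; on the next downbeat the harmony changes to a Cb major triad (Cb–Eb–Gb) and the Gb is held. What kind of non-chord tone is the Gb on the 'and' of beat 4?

Anticipation.

The harmony at that moment is Bb diminished triad (Bb, Db, Fb); Gb is not a chord tone.
It is approached by step up from Fb and then sustained as the same pitch into the next harmony.
Arriving early and becoming a chord tone when the harmony changes — an anticipation.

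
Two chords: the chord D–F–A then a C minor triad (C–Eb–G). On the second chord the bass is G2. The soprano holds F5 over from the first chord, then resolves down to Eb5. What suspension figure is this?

At the second chord the bass is G2. The suspended F5 lies a seventh above the bass; after resolving down by step to Eb5, the interval above the bass becomes a sixth.
Suspension figures are named by those two intervals: 7–6.

7–6 suspension.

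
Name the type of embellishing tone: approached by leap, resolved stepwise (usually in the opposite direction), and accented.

Approach: by leap. Departure: by step. Metric position: strong.
Leap in, step out, in a metrically strong position — an appoggiatura. (It is the mirror image of the escape tone, which steps in and leaps out from a weak position.)

Appoggiatura.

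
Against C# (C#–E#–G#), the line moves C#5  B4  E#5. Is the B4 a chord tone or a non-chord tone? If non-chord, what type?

Non-chord tone — an escape tone.

The harmony at that moment is C# major triad (C#, E#, G#); B4 is not a chord tone.
It is approached by step down from C#5 and left by leap up to E#5.
Step in, leap out — an escape tone.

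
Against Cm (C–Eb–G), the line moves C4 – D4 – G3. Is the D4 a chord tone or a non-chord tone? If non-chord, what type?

The harmony at that moment is C minor triad (C, Eb, G); D4 is not a chord tone.
It is approached by step up from C4 and left by leap down to G3.
Step in, leap out — an escape tone.

Non-chord tone — an escape tone.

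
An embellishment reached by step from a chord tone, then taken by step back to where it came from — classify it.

Approach: by step. Departure: by step in the opposite direction, back to the starting pitch.
Stepwise on both sides but reversing to return to the same chord tone — a neighbor tone. (Had it continued onward in the same direction it would be a passing tone instead.)

Neighbor tone.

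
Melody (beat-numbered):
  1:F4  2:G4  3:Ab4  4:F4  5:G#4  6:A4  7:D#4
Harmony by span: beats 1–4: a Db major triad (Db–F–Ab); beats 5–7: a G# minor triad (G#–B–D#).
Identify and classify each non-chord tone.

The harmony at that moment is Db major triad (Db, F, Ab); G4 is not a chord tone.
It is approached by step up from F4 and left by step up to Ab4.
Step in, step out in the same direction — a passing tone.
The harmony at that moment is G# minor triad (G#, B, D#); A4 is not a chord tone.
It is approached by step up from G#4 and left by leap down to D#4.
Step in, leap out — an escape tone.

G4 (beat 2) — passing tone; A4 (beat 6) — escape tone.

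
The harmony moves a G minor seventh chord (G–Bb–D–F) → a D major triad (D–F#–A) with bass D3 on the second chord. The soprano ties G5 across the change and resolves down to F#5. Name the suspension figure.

4–3 suspension.

At the second chord the bass is D3. The suspended G5 lies a fourth above the bass; after resolving down by step to F#5, the interval above the bass becomes a third.
Suspension figures are named by those two intervals: 4–3.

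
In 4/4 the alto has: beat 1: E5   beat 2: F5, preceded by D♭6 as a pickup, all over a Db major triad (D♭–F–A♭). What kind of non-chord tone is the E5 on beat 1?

The harmony at that moment is D♭ major triad (D♭, F, A♭); E5 is not a chord tone.
It is approached by leap down from D♭6 and left by step up to F5.
Leap in, step out, metrically accented — an appoggiatura.

Appoggiatura.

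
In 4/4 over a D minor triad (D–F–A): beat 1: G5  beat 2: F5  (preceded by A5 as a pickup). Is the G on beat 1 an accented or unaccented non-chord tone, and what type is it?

The harmony at that moment is D minor triad (D, F, A); G5 is not a chord tone.
It is approached by step down from A5 and left by step down to F5.
Step in, step out in the same direction — a passing tone.
It falls on the downbeat, so it is accented.

Accented passing tone.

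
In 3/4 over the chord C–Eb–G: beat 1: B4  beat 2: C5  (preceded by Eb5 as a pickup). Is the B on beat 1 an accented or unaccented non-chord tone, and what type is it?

Accented appoggiatura.

The harmony at that moment is C minor triad (C, Eb, G); B4 is not a chord tone.
It is approached by leap down from Eb5 and left by step up to C5.
Leap in, step out — an appoggiatura.
It falls on the downbeat, so it is accented.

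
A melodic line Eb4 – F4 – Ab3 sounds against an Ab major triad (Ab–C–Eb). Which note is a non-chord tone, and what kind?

The harmony at that moment is Ab major triad (Ab, C, Eb); F4 is not a chord tone.
It is approached by step up from Eb4 and left by leap down to Ab3.
Step in, leap out — an escape tone.

F4 is an escape tone.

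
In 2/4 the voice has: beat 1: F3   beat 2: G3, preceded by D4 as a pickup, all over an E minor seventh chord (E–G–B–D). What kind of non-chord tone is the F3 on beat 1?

The harmony at that moment is E minor seventh chord (E, G, B, D); F3 is not a chord tone.
It is approached by leap down from D4 and left by step up to G3.
Leap in, step out, metrically accented — an appoggiatura.

Appoggiatura.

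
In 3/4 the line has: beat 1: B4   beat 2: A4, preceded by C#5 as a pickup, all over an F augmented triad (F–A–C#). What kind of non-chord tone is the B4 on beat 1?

Passing tone.

The harmony at that moment is F augmented triad (F, A, C#); B4 is not a chord tone.
It is approached by step down from C#5 and left by step down to A4.
Step in, step out in the same direction — a passing tone.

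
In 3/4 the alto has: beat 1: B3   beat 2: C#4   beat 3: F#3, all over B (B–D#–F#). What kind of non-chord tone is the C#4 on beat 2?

The harmony at that moment is B major triad (B, D#, F#); C#4 is not a chord tone.
It is approached by step up from B3 and left by leap down to F#3.
Step in, leap out, on a weak beat — an escape tone.

Escape tone.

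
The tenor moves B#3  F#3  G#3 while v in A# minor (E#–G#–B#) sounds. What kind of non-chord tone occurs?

The harmony at that moment is E# minor triad (E#, G#, B#); F#3 is not a chord tone.
It is approached by leap down from B#3 and left by step up to G#3.
Leap in, step out — an appoggiatura.

F#3 is an appoggiatura.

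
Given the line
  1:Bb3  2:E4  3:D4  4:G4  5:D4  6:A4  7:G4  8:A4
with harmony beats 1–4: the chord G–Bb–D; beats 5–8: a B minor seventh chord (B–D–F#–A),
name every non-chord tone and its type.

E4 (beat 2) — appoggiatura; G4 (beat 7) — neighbor tone.

The harmony at that moment is G minor triad (G, Bb, D); E4 is not a chord tone.
It is approached by leap up from Bb3 and left by step down to D4.
Leap in, step out — an appoggiatura.
The harmony at that moment is B minor seventh chord (B, D, F#, A); G4 is not a chord tone.
It is approached by step down from A4 and left by step up to A4.
Step away and step back to the same note — a neighbor tone (lower neighbor).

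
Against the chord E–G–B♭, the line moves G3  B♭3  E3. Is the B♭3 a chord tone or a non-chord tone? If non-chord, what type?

E diminished triad contains E, G, B♭; B♭ is the fifth, so it is a chord tone.

Chord tone (the fifth of E diminished triad).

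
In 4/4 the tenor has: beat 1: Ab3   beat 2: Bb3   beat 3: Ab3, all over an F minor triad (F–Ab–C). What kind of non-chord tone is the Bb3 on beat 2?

The harmony at that moment is F minor triad (F, Ab, C); Bb3 is not a chord tone.
It is approached by step up from Ab3 and left by step down to Ab3.
Step away and step back to the same note — a neighbor tone (upper neighbor).

Upper neighbor tone.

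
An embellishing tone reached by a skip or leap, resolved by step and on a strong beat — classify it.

Appoggiatura.

Approach: by leap. Departure: by step. Metric position: strong.
Leap in, step out, in a metrically strong position — an appoggiatura. (It is the mirror image of the escape tone, which steps in and leaps out from a weak position.)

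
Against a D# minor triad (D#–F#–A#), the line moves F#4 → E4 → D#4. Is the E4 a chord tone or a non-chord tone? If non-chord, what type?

The harmony at that moment is D# minor triad (D#, F#, A#); E4 is not a chord tone.
It is approached by step down from F#4 and left by step down to D#4.
Step in, step out in the same direction — a passing tone.

Non-chord tone — a passing tone.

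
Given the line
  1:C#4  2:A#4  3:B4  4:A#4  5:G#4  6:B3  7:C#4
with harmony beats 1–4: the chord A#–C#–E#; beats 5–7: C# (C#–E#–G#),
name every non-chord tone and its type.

The harmony at that moment is A# minor triad (A#, C#, E#); B4 is not a chord tone.
It is approached by step up from A#4 and left by step down to A#4.
Step away and step back to the same note — a neighbor tone (upper neighbor).
The harmony at that moment is C# major triad (C#, E#, G#); B3 is not a chord tone.
It is approached by leap down from G#4 and left by step up to C#4.
Leap in, step out — an appoggiatura.

B4 (beat 3) — neighbor tone; B3 (beat 6) — appoggiatura.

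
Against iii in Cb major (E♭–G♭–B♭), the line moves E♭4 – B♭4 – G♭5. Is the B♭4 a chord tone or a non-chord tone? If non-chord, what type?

Chord tone (the fifth of Eb minor triad).

Eb minor triad contains E♭, G♭, B♭; B♭ is the fifth, so it is a chord tone.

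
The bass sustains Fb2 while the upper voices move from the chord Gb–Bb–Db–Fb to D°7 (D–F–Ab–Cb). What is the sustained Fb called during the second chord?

Pedal tone (pedal point).

The harmony at that moment is D diminished seventh chord (D, F, Ab, Cb); Fb2 is not a chord tone.
It is held over (the same pitch as the preceding Fb2) and then sustained as the same pitch into the next harmony.
Sustained through a change of harmony — a pedal tone.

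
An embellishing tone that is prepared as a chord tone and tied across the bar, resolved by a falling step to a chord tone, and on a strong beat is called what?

Suspension.

Approach: by preparation — the pitch is first a chord tone, then held (tied or repeated) while the harmony changes under it. Departure: down by step. Metric position: strong.
A prepared dissonance that resolves downward by step — a suspension. (The same figure resolving upward would be a retardation.)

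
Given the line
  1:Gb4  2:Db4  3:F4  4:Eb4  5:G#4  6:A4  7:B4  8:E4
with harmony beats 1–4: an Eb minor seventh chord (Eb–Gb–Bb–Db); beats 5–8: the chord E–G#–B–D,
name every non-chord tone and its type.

F4 (beat 3) — appoggiatura; A4 (beat 6) — passing tone.

The harmony at that moment is Eb minor seventh chord (Eb, Gb, Bb, Db); F4 is not a chord tone.
It is approached by leap up from Db4 and left by step down to Eb4.
Leap in, step out — an appoggiatura.
The harmony at that moment is E dominant seventh chord (E, G#, B, D); A4 is not a chord tone.
It is approached by step up from G#4 and left by step up to B4.
Step in, step out in the same direction — a passing tone.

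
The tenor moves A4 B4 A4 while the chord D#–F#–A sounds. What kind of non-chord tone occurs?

The harmony at that moment is D# diminished triad (D#, F#, A); B4 is not a chord tone.
It is approached by step up from A4 and left by step down to A4.
Step away and step back to the same note — a neighbor tone (upper neighbor).

B4 is a neighbor tone.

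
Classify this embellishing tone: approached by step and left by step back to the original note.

Approach: by step. Departure: by step in the opposite direction, back to the starting pitch.
Stepwise on both sides but reversing to return to the same chord tone — a neighbor tone. (Had it continued onward in the same direction it would be a passing tone instead.)

Neighbor tone.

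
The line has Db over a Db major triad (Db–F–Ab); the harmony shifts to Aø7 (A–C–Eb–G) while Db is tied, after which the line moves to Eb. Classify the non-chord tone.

The harmony at that moment is A half-diminished seventh chord (A, C, Eb, G); Db is not a chord tone.
It is held over (the same pitch as the preceding Db) and left by step up to Eb.
Held over from the previous chord and resolving up by step — a retardation.

Db is a retardation.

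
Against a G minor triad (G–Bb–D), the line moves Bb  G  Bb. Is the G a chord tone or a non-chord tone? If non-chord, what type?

Chord tone (the root of G minor triad).

G minor triad contains G, Bb, D; G is the root, so it is a chord tone.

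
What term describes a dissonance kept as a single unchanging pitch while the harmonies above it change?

Approach: none. Departure: none — a single pitch is sustained while the chords change around it, passing through harmonies that do not contain it.
No melodic motion at all; the dissonance is created entirely by the moving harmonies against the stationary note — a pedal tone (pedal point).

Pedal tone.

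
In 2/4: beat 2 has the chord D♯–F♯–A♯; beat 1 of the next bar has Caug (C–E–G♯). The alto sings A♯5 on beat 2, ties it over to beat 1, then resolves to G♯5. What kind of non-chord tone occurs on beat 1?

The harmony at that moment is C augmented triad (C, E, G♯); A♯5 is not a chord tone.
It is held over (the same pitch as the preceding A♯5) and left by step down to G♯5.
Held over from the previous chord and resolving down by step — a suspension.

Suspension.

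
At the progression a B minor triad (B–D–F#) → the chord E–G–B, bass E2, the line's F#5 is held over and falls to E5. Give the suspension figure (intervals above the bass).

At the second chord the bass is E2. The suspended F#5 lies a ninth above the bass; after resolving down by step to E5, the interval above the bass becomes an octave.
Suspension figures are named by those two intervals: 9–8.

9–8 suspension.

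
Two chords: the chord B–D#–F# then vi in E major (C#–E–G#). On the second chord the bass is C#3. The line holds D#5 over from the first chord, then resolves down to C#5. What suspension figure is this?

At the second chord the bass is C#3. The suspended D#5 lies a ninth above the bass; after resolving down by step to C#5, the interval above the bass becomes an octave.
Suspension figures are named by those two intervals: 9–8.

9–8 suspension.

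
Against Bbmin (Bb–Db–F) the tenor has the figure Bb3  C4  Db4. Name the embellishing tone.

The harmony at that moment is Bb minor triad (Bb, Db, F); C4 is not a chord tone.
It is approached by step up from Bb3 and left by step up to Db4.
Step in, step out in the same direction — a passing tone.

C4 is a passing tone.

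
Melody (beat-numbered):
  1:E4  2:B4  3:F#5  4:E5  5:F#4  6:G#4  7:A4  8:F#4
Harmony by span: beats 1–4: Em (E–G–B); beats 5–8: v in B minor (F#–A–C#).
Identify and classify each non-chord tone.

F#5 (beat 3) — appoggiatura; G#4 (beat 6) — passing tone.

The harmony at that moment is E minor triad (E, G, B); F#5 is not a chord tone.
It is approached by leap up from B4 and left by step down to E5.
Leap in, step out — an appoggiatura.
The harmony at that moment is F# minor triad (F#, A, C#); G#4 is not a chord tone.
It is approached by step up from F#4 and left by step up to A4.
Step in, step out in the same direction — a passing tone.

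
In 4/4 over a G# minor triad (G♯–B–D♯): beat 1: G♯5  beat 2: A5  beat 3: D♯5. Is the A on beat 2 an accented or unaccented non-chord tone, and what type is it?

Unaccented escape tone.

The harmony at that moment is G♯ minor triad (G♯, B, D♯); A5 is not a chord tone.
It is approached by step up from G♯5 and left by leap down to D♯5.
Step in, leap out — an escape tone.
It falls on a weak beat, so it is unaccented.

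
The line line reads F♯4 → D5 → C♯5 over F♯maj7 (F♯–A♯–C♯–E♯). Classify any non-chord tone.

The harmony at that moment is F♯ major seventh chord (F♯, A♯, C♯, E♯); D5 is not a chord tone.
It is approached by leap up from F♯4 and left by step down to C♯5.
Leap in, step out — an appoggiatura.

D5 is an appoggiatura.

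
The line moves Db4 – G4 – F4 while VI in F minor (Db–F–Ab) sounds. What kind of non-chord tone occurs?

The harmony at that moment is Db major triad (Db, F, Ab); G4 is not a chord tone.
It is approached by leap up from Db4 and left by step down to F4.
Leap in, step out — an appoggiatura.

G4 is an appoggiatura.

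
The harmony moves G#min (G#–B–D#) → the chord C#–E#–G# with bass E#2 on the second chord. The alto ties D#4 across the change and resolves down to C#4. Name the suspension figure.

7–6 suspension.

At the second chord the bass is E#2. The suspended D#4 lies a seventh above the bass; after resolving down by step to C#4, the interval above the bass becomes a sixth.
Suspension figures are named by those two intervals: 7–6.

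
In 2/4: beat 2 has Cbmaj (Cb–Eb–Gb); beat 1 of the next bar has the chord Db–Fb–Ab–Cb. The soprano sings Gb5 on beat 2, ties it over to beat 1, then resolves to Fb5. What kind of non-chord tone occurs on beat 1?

The harmony at that moment is Db minor seventh chord (Db, Fb, Ab, Cb); Gb5 is not a chord tone.
It is held over (the same pitch as the preceding Gb5) and left by step down to Fb5.
Held over from the previous chord and resolving down by step — a suspension.

Suspension.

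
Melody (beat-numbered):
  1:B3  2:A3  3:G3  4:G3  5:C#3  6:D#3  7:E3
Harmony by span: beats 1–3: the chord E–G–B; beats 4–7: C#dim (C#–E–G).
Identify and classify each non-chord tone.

The harmony at that moment is E minor triad (E, G, B); A3 is not a chord tone.
It is approached by step down from B3 and left by step down to G3.
Step in, step out in the same direction — a passing tone.
The harmony at that moment is C# diminished triad (C#, E, G); D#3 is not a chord tone.
It is approached by step up from C#3 and left by step up to E3.
Step in, step out in the same direction — a passing tone.

A3 (beat 2) — passing tone; D#3 (beat 6) — passing tone.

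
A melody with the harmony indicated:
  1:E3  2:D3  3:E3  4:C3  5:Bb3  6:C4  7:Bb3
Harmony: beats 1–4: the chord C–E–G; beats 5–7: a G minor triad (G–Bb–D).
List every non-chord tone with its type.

The harmony at that moment is C major triad (C, E, G); D3 is not a chord tone.
It is approached by step down from E3 and left by step up to E3.
Step away and step back to the same note — a neighbor tone (lower neighbor).
The harmony at that moment is G minor triad (G, Bb, D); C4 is not a chord tone.
It is approached by step up from Bb3 and left by step down to Bb3.
Step away and step back to the same note — a neighbor tone (upper neighbor).

D3 (beat 2) — neighbor tone; C4 (beat 6) — neighbor tone.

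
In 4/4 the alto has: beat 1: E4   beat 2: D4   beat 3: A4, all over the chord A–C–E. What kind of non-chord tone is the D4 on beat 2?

The harmony at that moment is A minor triad (A, C, E); D4 is not a chord tone.
It is approached by step down from E4 and left by leap up to A4.
Step in, leap out, on a weak beat — an escape tone.

Escape tone.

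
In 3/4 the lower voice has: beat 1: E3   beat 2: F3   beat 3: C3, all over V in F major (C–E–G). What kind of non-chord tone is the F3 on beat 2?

The harmony at that moment is C major triad (C, E, G); F3 is not a chord tone.
It is approached by step up from E3 and left by leap down to C3.
Step in, leap out, on a weak beat — an escape tone.

Escape tone.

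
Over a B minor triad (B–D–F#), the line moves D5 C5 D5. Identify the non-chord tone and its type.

C5 is a neighbor tone.

The harmony at that moment is B minor triad (B, D, F#); C5 is not a chord tone.
It is approached by step down from D5 and left by step up to D5.
Step away and step back to the same note — a neighbor tone (lower neighbor).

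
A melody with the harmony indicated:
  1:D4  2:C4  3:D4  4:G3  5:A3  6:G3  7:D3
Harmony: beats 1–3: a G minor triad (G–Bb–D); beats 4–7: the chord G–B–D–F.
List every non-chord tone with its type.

The harmony at that moment is G minor triad (G, Bb, D); C4 is not a chord tone.
It is approached by step down from D4 and left by step up to D4.
Step away and step back to the same note — a neighbor tone (lower neighbor).
The harmony at that moment is G dominant seventh chord (G, B, D, F); A3 is not a chord tone.
It is approached by step up from G3 and left by step down to G3.
Step away and step back to the same note — a neighbor tone (upper neighbor).

C4 (beat 2) — neighbor tone; A3 (beat 5) — neighbor tone.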